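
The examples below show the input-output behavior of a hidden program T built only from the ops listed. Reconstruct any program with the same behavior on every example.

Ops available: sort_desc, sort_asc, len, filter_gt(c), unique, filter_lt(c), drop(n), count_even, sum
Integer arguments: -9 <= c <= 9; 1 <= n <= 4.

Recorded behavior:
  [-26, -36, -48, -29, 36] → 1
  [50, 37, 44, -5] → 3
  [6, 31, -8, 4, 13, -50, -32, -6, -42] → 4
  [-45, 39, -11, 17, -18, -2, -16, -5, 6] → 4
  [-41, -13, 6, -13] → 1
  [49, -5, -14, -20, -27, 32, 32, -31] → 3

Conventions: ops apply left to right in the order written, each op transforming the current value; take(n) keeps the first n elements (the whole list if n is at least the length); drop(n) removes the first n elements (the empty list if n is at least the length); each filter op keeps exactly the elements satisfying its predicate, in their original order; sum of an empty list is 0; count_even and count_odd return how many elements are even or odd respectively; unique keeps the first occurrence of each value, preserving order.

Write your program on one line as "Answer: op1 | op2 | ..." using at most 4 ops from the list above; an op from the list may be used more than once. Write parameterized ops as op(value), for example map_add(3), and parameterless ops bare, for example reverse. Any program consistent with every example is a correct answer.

filter_gt(-5) | sort_desc | len

Check, running the answer program on each example:
  [-26, -36, -48, -29, 36] -> [36] -> [36] -> 1
  [50, 37, 44, -5] -> [50, 37, 44] -> [50, 44, 37] -> 3
  [6, 31, -8, 4, 13, -50, -32, -6, -42] -> [6, 31, 4, 13] -> [31, 13, 6, 4] -> 4
  [-45, 39, -11, 17, -18, -2, -16, -5, 6] -> [39, 17, -2, 6] -> [39, 17, 6, -2] -> 4
  [-41, -13, 6, -13] -> [6] -> [6] -> 1
  [49, -5, -14, -20, -27, 32, 32, -31] -> [49, 32, 32] -> [49, 32, 32] -> 3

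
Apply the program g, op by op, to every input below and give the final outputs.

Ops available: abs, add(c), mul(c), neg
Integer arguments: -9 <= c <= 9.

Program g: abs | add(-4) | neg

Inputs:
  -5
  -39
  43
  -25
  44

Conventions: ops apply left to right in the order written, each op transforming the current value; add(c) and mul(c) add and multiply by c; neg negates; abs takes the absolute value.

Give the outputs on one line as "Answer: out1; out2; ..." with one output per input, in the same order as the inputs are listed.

Execution, op by op:
  -5 -> 5 -> 1 -> -1
  -39 -> 39 -> 35 -> -35
  43 -> 43 -> 39 -> -39
  -25 -> 25 -> 21 -> -21
  44 -> 44 -> 40 -> -40

-1; -35; -39; -21; -40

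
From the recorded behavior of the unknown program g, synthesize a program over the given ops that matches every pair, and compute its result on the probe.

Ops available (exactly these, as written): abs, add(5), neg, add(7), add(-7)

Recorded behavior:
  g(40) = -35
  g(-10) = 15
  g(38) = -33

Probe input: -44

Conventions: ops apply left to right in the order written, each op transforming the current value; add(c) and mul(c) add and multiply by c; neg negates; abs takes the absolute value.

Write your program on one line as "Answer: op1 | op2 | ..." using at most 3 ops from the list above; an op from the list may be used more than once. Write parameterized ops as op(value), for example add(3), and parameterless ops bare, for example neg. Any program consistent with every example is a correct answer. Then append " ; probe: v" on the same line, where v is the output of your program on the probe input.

neg | add(5) ; probe: 49

Check, running the answer program on each example:
  40 -> -40 -> -35
  -10 -> 10 -> 15
  38 -> -38 -> -33
  probe: -44 -> 44 -> 49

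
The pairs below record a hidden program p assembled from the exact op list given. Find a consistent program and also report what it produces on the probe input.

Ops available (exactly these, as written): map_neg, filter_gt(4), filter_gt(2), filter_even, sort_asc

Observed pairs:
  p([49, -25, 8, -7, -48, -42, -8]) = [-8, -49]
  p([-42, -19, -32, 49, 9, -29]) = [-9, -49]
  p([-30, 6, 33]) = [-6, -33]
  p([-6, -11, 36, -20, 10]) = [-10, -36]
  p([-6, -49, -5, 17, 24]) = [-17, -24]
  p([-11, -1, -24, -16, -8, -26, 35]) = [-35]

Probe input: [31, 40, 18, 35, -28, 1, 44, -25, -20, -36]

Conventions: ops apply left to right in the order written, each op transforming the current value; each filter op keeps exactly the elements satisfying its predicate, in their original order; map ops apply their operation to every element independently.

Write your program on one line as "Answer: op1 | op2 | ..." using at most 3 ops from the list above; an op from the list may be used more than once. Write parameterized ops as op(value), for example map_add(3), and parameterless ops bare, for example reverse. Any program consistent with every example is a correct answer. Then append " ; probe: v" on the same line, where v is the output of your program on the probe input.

sort_asc | filter_gt(2) | map_neg ; probe: [-18, -31, -35, -40, -44]

Check, running the answer program on each example:
  [49, -25, 8, -7, -48, -42, -8] -> [-48, -42, -25, -8, -7, 8, 49] -> [8, 49] -> [-8, -49]
  [-42, -19, -32, 49, 9, -29] -> [-42, -32, -29, -19, 9, 49] -> [9, 49] -> [-9, -49]
  [-30, 6, 33] -> [-30, 6, 33] -> [6, 33] -> [-6, -33]
  [-6, -11, 36, -20, 10] -> [-20, -11, -6, 10, 36] -> [10, 36] -> [-10, -36]
  [-6, -49, -5, 17, 24] -> [-49, -6, -5, 17, 24] -> [17, 24] -> [-17, -24]
  [-11, -1, -24, -16, -8, -26, 35] -> [-26, -24, -16, -11, -8, -1, 35] -> [35] -> [-35]
  probe: [31, 40, 18, 35, -28, 1, 44, -25, -20, -36] -> [-36, -28, -25, -20, 1, 18, 31, 35, 40, 44] -> [18, 31, 35, 40, 44] -> [-18, -31, -35, -40, -44]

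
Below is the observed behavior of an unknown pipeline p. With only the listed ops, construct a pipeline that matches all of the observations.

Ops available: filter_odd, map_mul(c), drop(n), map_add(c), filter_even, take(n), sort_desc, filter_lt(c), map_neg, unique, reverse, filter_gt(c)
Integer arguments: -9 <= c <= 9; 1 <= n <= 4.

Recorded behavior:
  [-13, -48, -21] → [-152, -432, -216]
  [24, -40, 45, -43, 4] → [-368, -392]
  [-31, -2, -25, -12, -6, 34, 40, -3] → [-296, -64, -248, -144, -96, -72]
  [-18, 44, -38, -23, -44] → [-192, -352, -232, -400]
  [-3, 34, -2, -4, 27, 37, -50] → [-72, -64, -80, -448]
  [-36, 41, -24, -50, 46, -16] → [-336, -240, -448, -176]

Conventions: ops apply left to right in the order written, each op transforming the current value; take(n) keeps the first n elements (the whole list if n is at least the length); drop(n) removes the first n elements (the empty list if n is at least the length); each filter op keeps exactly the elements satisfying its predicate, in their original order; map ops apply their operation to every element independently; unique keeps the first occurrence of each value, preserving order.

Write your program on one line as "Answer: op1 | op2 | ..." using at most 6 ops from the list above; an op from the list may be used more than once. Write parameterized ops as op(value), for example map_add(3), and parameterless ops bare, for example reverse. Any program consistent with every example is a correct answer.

map_add(-6) | filter_lt(8) | map_neg | filter_gt(6) | map_mul(-8)

Check, running the answer program on each example:
  [-13, -48, -21] -> [-19, -54, -27] -> [-19, -54, -27] -> [19, 54, 27] -> [19, 54, 27] -> [-152, -432, -216]
  [24, -40, 45, -43, 4] -> [18, -46, 39, -49, -2] -> [-46, -49, -2] -> [46, 49, 2] -> [46, 49] -> [-368, -392]
  [-31, -2, -25, -12, -6, 34, 40, -3] -> [-37, -8, -31, -18, -12, 28, 34, -9] -> [-37, -8, -31, -18, -12, -9] -> [37, 8, 31, 18, 12, 9] -> [37, 8, 31, 18, 12, 9] -> [-296, -64, -248, -144, -96, -72]
  [-18, 44, -38, -23, -44] -> [-24, 38, -44, -29, -50] -> [-24, -44, -29, -50] -> [24, 44, 29, 50] -> [24, 44, 29, 50] -> [-192, -352, -232, -400]
  [-3, 34, -2, -4, 27, 37, -50] -> [-9, 28, -8, -10, 21, 31, -56] -> [-9, -8, -10, -56] -> [9, 8, 10, 56] -> [9, 8, 10, 56] -> [-72, -64, -80, -448]
  [-36, 41, -24, -50, 46, -16] -> [-42, 35, -30, -56, 40, -22] -> [-42, -30, -56, -22] -> [42, 30, 56, 22] -> [42, 30, 56, 22] -> [-336, -240, -448, -176]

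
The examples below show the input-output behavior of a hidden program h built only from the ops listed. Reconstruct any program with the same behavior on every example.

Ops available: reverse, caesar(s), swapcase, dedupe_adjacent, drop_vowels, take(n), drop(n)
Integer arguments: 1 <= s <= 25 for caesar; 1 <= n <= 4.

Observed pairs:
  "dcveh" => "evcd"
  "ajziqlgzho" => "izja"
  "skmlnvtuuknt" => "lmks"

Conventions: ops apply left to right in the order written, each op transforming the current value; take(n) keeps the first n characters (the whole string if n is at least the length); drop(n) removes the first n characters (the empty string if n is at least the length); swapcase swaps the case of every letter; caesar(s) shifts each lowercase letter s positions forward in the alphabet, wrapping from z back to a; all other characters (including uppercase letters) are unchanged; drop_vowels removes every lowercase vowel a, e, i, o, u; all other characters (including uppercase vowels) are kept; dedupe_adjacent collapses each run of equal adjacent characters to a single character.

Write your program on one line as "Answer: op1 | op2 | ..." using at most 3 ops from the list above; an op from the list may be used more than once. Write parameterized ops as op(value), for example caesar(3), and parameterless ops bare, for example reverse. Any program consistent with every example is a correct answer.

take(4) | reverse

Check, running the answer program on each example:
  "dcveh" -> "dcve" -> "evcd"
  "ajziqlgzho" -> "ajzi" -> "izja"
  "skmlnvtuuknt" -> "skml" -> "lmks"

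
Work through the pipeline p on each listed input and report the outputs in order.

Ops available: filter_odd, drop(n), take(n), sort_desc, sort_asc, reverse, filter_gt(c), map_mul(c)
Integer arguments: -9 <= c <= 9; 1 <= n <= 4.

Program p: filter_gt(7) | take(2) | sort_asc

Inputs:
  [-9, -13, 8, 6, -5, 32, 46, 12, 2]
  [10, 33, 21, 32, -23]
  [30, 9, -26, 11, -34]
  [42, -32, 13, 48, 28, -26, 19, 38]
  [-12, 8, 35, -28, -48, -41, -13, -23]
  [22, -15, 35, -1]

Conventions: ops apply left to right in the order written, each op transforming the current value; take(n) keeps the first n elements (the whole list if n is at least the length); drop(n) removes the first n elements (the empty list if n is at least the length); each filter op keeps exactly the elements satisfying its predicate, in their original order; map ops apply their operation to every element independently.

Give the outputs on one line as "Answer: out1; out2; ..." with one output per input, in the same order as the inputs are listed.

[8, 32]; [10, 33]; [9, 30]; [13, 42]; [8, 35]; [22, 35]

Execution, op by op:
  [-9, -13, 8, 6, -5, 32, 46, 12, 2] -> [8, 32, 46, 12] -> [8, 32] -> [8, 32]
  [10, 33, 21, 32, -23] -> [10, 33, 21, 32] -> [10, 33] -> [10, 33]
  [30, 9, -26, 11, -34] -> [30, 9, 11] -> [30, 9] -> [9, 30]
  [42, -32, 13, 48, 28, -26, 19, 38] -> [42, 13, 48, 28, 19, 38] -> [42, 13] -> [13, 42]
  [-12, 8, 35, -28, -48, -41, -13, -23] -> [8, 35] -> [8, 35] -> [8, 35]
  [22, -15, 35, -1] -> [22, 35] -> [22, 35] -> [22, 35]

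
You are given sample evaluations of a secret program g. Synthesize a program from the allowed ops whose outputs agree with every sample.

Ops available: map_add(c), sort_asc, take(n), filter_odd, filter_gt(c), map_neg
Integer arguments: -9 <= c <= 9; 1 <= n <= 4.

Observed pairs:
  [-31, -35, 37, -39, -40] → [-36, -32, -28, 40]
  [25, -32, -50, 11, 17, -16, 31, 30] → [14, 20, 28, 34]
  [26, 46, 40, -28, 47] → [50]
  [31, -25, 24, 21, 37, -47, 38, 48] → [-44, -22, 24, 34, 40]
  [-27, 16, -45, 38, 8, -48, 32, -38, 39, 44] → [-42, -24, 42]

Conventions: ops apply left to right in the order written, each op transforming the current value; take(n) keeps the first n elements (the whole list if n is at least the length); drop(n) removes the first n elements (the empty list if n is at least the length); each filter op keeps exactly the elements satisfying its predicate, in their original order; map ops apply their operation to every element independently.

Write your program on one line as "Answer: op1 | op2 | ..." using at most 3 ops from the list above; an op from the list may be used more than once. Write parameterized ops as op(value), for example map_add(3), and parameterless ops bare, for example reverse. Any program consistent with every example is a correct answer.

filter_odd | sort_asc | map_add(3)

Check, running the answer program on each example:
  [-31, -35, 37, -39, -40] -> [-31, -35, 37, -39] -> [-39, -35, -31, 37] -> [-36, -32, -28, 40]
  [25, -32, -50, 11, 17, -16, 31, 30] -> [25, 11, 17, 31] -> [11, 17, 25, 31] -> [14, 20, 28, 34]
  [26, 46, 40, -28, 47] -> [47] -> [47] -> [50]
  [31, -25, 24, 21, 37, -47, 38, 48] -> [31, -25, 21, 37, -47] -> [-47, -25, 21, 31, 37] -> [-44, -22, 24, 34, 40]
  [-27, 16, -45, 38, 8, -48, 32, -38, 39, 44] -> [-27, -45, 39] -> [-45, -27, 39] -> [-42, -24, 42]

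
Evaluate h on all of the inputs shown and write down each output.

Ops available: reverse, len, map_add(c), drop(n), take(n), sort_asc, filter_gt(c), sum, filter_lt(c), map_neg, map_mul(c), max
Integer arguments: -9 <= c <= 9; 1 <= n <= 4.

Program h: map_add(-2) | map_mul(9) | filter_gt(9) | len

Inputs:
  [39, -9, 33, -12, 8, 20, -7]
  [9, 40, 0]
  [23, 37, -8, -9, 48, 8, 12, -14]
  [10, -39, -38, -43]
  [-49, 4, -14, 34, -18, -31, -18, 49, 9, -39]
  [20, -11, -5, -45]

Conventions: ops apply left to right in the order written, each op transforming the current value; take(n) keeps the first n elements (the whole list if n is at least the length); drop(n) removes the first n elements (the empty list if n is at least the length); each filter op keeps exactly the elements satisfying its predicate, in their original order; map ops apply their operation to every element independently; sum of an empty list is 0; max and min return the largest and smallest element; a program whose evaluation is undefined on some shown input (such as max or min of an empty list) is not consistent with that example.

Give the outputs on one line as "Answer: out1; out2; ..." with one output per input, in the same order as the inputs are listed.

4; 2; 5; 1; 4; 1

Execution, op by op:
  [39, -9, 33, -12, 8, 20, -7] -> [37, -11, 31, -14, 6, 18, -9] -> [333, -99, 279, -126, 54, 162, -81] -> [333, 279, 54, 162] -> 4
  [9, 40, 0] -> [7, 38, -2] -> [63, 342, -18] -> [63, 342] -> 2
  [23, 37, -8, -9, 48, 8, 12, -14] -> [21, 35, -10, -11, 46, 6, 10, -16] -> [189, 315, -90, -99, 414, 54, 90, -144] -> [189, 315, 414, 54, 90] -> 5
  [10, -39, -38, -43] -> [8, -41, -40, -45] -> [72, -369, -360, -405] -> [72] -> 1
  [-49, 4, -14, 34, -18, -31, -18, 49, 9, -39] -> [-51, 2, -16, 32, -20, -33, -20, 47, 7, -41] -> [-459, 18, -144, 288, -180, -297, -180, 423, 63, -369] -> [18, 288, 423, 63] -> 4
  [20, -11, -5, -45] -> [18, -13, -7, -47] -> [162, -117, -63, -423] -> [162] -> 1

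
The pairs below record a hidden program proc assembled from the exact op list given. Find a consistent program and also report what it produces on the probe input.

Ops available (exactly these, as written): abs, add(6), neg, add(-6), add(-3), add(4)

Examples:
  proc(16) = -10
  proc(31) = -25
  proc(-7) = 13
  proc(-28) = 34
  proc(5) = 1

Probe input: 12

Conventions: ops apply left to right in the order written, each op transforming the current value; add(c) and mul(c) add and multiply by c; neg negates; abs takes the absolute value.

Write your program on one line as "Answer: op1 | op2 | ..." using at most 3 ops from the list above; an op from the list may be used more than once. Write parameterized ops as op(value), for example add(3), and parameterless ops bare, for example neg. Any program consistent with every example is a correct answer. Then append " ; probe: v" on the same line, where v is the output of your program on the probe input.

add(-6) | neg ; probe: -6

Check, running the answer program on each example:
  16 -> 10 -> -10
  31 -> 25 -> -25
  -7 -> -13 -> 13
  -28 -> -34 -> 34
  5 -> -1 -> 1
  probe: 12 -> 6 -> -6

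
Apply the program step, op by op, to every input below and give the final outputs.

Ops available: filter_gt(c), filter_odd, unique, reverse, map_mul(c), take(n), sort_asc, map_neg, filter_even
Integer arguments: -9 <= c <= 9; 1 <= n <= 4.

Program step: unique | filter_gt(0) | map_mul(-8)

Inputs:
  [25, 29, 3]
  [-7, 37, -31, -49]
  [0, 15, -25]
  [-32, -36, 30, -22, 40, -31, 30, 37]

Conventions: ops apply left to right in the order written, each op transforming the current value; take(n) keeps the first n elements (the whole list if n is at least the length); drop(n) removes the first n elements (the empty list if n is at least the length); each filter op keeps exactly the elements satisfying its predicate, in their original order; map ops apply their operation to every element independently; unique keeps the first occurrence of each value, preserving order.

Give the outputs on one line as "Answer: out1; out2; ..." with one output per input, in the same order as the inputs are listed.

[-200, -232, -24]; [-296]; [-120]; [-240, -320, -296]

Execution, op by op:
  [25, 29, 3] -> [25, 29, 3] -> [25, 29, 3] -> [-200, -232, -24]
  [-7, 37, -31, -49] -> [-7, 37, -31, -49] -> [37] -> [-296]
  [0, 15, -25] -> [0, 15, -25] -> [15] -> [-120]
  [-32, -36, 30, -22, 40, -31, 30, 37] -> [-32, -36, 30, -22, 40, -31, 37] -> [30, 40, 37] -> [-240, -320, -296]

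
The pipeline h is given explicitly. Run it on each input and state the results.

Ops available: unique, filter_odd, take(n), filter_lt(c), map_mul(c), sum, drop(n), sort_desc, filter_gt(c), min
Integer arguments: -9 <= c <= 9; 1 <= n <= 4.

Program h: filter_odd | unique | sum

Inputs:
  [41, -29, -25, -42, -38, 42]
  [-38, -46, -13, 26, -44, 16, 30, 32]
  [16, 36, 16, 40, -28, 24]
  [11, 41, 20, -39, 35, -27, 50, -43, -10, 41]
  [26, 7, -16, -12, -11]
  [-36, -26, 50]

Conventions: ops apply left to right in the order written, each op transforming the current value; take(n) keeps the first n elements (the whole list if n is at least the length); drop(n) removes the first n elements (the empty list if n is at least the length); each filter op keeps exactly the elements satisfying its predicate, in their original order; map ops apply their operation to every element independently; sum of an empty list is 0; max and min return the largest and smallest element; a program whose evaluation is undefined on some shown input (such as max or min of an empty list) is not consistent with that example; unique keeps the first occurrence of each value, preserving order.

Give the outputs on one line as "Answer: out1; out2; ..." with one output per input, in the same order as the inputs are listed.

Execution, op by op:
  [41, -29, -25, -42, -38, 42] -> [41, -29, -25] -> [41, -29, -25] -> -13
  [-38, -46, -13, 26, -44, 16, 30, 32] -> [-13] -> [-13] -> -13
  [16, 36, 16, 40, -28, 24] -> [] -> [] -> 0
  [11, 41, 20, -39, 35, -27, 50, -43, -10, 41] -> [11, 41, -39, 35, -27, -43, 41] -> [11, 41, -39, 35, -27, -43] -> -22
  [26, 7, -16, -12, -11] -> [7, -11] -> [7, -11] -> -4
  [-36, -26, 50] -> [] -> [] -> 0

-13; -13; 0; -22; -4; 0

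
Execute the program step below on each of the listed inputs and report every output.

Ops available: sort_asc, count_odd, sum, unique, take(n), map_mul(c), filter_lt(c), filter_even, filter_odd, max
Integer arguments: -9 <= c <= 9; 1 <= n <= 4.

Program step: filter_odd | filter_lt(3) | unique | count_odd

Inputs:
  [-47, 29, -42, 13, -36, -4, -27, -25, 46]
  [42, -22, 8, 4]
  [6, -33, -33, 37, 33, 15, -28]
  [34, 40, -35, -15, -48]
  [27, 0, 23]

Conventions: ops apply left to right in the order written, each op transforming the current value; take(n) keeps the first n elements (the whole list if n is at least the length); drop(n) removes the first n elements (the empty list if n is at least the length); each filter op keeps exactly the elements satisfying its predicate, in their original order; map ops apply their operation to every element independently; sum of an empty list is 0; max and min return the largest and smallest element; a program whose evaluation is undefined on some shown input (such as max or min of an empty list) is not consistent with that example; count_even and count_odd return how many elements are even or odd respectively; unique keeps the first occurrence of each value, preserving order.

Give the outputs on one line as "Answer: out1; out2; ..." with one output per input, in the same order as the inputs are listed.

3; 0; 1; 2; 0

Execution, op by op:
  [-47, 29, -42, 13, -36, -4, -27, -25, 46] -> [-47, 29, 13, -27, -25] -> [-47, -27, -25] -> [-47, -27, -25] -> 3
  [42, -22, 8, 4] -> [] -> [] -> [] -> 0
  [6, -33, -33, 37, 33, 15, -28] -> [-33, -33, 37, 33, 15] -> [-33, -33] -> [-33] -> 1
  [34, 40, -35, -15, -48] -> [-35, -15] -> [-35, -15] -> [-35, -15] -> 2
  [27, 0, 23] -> [27, 23] -> [] -> [] -> 0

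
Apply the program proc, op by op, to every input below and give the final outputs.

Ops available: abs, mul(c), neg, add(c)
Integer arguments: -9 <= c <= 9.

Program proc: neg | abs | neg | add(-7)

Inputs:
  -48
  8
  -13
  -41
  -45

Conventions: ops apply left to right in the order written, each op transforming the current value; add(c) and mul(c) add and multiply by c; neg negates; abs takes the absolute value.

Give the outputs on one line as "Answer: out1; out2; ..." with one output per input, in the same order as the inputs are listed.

-55; -15; -20; -48; -52

Execution, op by op:
  -48 -> 48 -> 48 -> -48 -> -55
  8 -> -8 -> 8 -> -8 -> -15
  -13 -> 13 -> 13 -> -13 -> -20
  -41 -> 41 -> 41 -> -41 -> -48
  -45 -> 45 -> 45 -> -45 -> -52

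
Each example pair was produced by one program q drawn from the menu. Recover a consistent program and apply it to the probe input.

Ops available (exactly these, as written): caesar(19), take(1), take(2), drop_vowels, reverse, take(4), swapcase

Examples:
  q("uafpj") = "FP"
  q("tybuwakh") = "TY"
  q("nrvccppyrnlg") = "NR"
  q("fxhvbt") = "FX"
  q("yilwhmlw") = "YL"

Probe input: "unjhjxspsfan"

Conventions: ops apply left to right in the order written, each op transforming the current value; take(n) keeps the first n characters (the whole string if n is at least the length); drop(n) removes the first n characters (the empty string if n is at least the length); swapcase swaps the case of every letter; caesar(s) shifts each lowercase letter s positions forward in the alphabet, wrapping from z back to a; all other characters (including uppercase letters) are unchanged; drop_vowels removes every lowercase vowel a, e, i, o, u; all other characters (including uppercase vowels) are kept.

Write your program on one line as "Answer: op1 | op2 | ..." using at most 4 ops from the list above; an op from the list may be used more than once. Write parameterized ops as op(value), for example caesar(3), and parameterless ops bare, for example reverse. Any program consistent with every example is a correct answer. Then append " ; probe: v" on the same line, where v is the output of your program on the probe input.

drop_vowels | swapcase | take(2) ; probe: "NJ"

Check, running the answer program on each example:
  "uafpj" -> "fpj" -> "FPJ" -> "FP"
  "tybuwakh" -> "tybwkh" -> "TYBWKH" -> "TY"
  "nrvccppyrnlg" -> "nrvccppyrnlg" -> "NRVCCPPYRNLG" -> "NR"
  "fxhvbt" -> "fxhvbt" -> "FXHVBT" -> "FX"
  "yilwhmlw" -> "ylwhmlw" -> "YLWHMLW" -> "YL"
  probe: "unjhjxspsfan" -> "njhjxspsfn" -> "NJHJXSPSFN" -> "NJ"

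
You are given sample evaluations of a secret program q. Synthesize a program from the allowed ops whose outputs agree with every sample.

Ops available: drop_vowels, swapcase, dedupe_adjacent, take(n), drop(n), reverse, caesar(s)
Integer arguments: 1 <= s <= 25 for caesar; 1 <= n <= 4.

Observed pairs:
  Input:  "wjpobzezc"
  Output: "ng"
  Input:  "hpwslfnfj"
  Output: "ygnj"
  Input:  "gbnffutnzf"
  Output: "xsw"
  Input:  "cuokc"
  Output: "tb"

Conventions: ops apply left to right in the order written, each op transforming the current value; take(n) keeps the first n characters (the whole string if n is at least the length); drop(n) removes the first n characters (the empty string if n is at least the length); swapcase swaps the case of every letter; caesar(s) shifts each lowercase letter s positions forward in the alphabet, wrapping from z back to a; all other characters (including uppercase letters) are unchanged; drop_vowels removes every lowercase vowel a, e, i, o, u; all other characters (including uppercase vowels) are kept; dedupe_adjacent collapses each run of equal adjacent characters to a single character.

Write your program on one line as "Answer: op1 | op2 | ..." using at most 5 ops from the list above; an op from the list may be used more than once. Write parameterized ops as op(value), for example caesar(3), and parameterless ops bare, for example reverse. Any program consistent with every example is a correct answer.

take(4) | drop_vowels | caesar(17) | drop_vowels

Check, running the answer program on each example:
  "wjpobzezc" -> "wjpo" -> "wjp" -> "nag" -> "ng"
  "hpwslfnfj" -> "hpws" -> "hpws" -> "ygnj" -> "ygnj"
  "gbnffutnzf" -> "gbnf" -> "gbnf" -> "xsew" -> "xsw"
  "cuokc" -> "cuok" -> "ck" -> "tb" -> "tb"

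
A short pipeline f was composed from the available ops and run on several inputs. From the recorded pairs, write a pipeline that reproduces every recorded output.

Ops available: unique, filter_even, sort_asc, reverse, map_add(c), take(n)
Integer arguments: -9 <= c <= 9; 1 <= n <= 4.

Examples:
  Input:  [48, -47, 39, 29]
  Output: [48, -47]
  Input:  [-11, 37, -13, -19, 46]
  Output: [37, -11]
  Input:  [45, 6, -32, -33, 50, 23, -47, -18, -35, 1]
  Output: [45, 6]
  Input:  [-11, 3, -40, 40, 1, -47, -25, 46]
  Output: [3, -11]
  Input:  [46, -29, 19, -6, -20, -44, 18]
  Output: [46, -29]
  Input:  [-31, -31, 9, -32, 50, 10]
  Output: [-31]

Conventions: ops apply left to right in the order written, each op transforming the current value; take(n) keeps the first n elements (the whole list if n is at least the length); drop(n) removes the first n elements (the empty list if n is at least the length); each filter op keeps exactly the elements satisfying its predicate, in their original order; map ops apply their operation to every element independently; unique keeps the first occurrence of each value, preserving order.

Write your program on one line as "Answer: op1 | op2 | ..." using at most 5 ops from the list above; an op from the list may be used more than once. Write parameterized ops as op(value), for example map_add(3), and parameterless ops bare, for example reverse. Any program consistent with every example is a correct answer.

take(2) | unique | sort_asc | reverse

Check, running the answer program on each example:
  [48, -47, 39, 29] -> [48, -47] -> [48, -47] -> [-47, 48] -> [48, -47]
  [-11, 37, -13, -19, 46] -> [-11, 37] -> [-11, 37] -> [-11, 37] -> [37, -11]
  [45, 6, -32, -33, 50, 23, -47, -18, -35, 1] -> [45, 6] -> [45, 6] -> [6, 45] -> [45, 6]
  [-11, 3, -40, 40, 1, -47, -25, 46] -> [-11, 3] -> [-11, 3] -> [-11, 3] -> [3, -11]
  [46, -29, 19, -6, -20, -44, 18] -> [46, -29] -> [46, -29] -> [-29, 46] -> [46, -29]
  [-31, -31, 9, -32, 50, 10] -> [-31, -31] -> [-31] -> [-31] -> [-31]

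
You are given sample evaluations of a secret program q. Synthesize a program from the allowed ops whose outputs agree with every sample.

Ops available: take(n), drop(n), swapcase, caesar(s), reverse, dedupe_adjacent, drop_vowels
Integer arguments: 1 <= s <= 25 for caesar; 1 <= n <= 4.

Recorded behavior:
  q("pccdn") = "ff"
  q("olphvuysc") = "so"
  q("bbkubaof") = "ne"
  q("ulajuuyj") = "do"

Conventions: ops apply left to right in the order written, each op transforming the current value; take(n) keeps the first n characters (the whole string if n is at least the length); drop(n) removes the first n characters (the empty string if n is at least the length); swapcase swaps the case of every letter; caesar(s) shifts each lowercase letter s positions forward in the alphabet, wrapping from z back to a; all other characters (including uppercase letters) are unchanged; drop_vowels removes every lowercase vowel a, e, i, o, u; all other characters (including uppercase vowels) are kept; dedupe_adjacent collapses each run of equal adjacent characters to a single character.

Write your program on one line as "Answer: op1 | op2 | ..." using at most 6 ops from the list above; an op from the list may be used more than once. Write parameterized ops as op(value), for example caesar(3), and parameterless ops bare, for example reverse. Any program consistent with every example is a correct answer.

caesar(8) | drop(1) | caesar(21) | take(3) | reverse | drop(1)

Check, running the answer program on each example:
  "pccdn" -> "xkklv" -> "kklv" -> "ffgq" -> "ffg" -> "gff" -> "ff"
  "olphvuysc" -> "wtxpdcgak" -> "txpdcgak" -> "oskyxbvf" -> "osk" -> "kso" -> "so"
  "bbkubaof" -> "jjscjiwn" -> "jscjiwn" -> "enxedri" -> "enx" -> "xne" -> "ne"
  "ulajuuyj" -> "ctirccgr" -> "tirccgr" -> "odmxxbm" -> "odm" -> "mdo" -> "do"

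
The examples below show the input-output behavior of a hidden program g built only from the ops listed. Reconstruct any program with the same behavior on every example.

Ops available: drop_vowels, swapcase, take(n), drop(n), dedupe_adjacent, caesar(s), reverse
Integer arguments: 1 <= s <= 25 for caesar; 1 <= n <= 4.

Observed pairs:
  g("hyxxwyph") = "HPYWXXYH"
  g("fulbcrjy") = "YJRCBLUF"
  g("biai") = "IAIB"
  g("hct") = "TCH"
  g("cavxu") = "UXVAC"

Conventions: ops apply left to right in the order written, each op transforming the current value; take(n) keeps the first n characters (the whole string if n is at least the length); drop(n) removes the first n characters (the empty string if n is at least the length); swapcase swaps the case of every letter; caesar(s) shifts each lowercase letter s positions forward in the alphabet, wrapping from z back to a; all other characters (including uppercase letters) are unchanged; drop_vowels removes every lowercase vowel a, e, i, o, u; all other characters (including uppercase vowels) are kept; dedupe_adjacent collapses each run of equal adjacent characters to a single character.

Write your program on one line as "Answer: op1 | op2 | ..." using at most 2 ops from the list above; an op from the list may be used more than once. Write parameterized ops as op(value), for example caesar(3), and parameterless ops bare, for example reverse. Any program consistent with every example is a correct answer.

reverse | swapcase

Check, running the answer program on each example:
  "hyxxwyph" -> "hpywxxyh" -> "HPYWXXYH"
  "fulbcrjy" -> "yjrcbluf" -> "YJRCBLUF"
  "biai" -> "iaib" -> "IAIB"
  "hct" -> "tch" -> "TCH"
  "cavxu" -> "uxvac" -> "UXVAC"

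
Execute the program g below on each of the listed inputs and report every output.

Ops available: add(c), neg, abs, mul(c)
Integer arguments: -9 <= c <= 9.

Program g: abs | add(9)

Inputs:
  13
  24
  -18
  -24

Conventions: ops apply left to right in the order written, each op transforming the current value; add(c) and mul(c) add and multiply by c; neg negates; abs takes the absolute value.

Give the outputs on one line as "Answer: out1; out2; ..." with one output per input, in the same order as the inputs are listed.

Execution, op by op:
  13 -> 13 -> 22
  24 -> 24 -> 33
  -18 -> 18 -> 27
  -24 -> 24 -> 33

22; 33; 27; 33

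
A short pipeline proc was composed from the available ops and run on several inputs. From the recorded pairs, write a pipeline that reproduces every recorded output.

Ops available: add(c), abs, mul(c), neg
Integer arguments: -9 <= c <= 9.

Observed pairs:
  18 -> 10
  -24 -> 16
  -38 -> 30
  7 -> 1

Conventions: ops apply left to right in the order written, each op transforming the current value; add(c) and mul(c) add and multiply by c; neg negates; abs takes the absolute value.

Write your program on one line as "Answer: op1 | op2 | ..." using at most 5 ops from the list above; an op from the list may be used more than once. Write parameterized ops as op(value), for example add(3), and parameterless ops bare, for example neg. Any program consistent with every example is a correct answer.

abs | add(-8) | neg | abs

Check, running the answer program on each example:
  18 -> 18 -> 10 -> -10 -> 10
  -24 -> 24 -> 16 -> -16 -> 16
  -38 -> 38 -> 30 -> -30 -> 30
  7 -> 7 -> -1 -> 1 -> 1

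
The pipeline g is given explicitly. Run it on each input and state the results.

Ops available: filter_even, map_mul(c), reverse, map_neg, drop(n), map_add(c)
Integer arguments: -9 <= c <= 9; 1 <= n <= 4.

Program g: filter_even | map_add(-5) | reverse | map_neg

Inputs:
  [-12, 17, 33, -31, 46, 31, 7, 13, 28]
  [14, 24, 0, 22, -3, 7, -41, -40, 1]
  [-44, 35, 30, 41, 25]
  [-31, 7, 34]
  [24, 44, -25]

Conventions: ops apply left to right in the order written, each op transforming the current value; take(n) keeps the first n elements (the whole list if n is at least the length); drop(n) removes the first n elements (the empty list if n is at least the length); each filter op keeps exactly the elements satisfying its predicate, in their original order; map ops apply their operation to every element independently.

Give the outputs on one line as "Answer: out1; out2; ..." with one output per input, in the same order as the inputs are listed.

Execution, op by op:
  [-12, 17, 33, -31, 46, 31, 7, 13, 28] -> [-12, 46, 28] -> [-17, 41, 23] -> [23, 41, -17] -> [-23, -41, 17]
  [14, 24, 0, 22, -3, 7, -41, -40, 1] -> [14, 24, 0, 22, -40] -> [9, 19, -5, 17, -45] -> [-45, 17, -5, 19, 9] -> [45, -17, 5, -19, -9]
  [-44, 35, 30, 41, 25] -> [-44, 30] -> [-49, 25] -> [25, -49] -> [-25, 49]
  [-31, 7, 34] -> [34] -> [29] -> [29] -> [-29]
  [24, 44, -25] -> [24, 44] -> [19, 39] -> [39, 19] -> [-39, -19]

[-23, -41, 17]; [45, -17, 5, -19, -9]; [-25, 49]; [-29]; [-39, -19]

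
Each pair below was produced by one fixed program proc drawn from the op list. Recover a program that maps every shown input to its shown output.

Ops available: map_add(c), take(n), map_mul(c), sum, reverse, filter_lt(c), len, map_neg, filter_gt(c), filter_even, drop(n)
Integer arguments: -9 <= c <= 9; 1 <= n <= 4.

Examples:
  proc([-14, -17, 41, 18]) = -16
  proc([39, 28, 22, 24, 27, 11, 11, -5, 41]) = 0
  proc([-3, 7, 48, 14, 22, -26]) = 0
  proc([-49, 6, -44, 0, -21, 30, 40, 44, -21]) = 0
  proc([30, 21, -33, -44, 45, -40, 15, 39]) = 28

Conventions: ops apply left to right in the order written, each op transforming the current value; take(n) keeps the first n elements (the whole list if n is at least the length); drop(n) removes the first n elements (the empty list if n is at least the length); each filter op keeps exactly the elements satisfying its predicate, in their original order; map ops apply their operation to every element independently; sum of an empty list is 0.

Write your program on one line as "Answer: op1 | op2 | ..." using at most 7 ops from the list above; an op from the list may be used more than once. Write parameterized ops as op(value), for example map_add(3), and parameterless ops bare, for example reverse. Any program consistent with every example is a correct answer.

map_add(-2) | take(3) | reverse | drop(2) | filter_even | sum

Check, running the answer program on each example:
  [-14, -17, 41, 18] -> [-16, -19, 39, 16] -> [-16, -19, 39] -> [39, -19, -16] -> [-16] -> [-16] -> -16
  [39, 28, 22, 24, 27, 11, 11, -5, 41] -> [37, 26, 20, 22, 25, 9, 9, -7, 39] -> [37, 26, 20] -> [20, 26, 37] -> [37] -> [] -> 0
  [-3, 7, 48, 14, 22, -26] -> [-5, 5, 46, 12, 20, -28] -> [-5, 5, 46] -> [46, 5, -5] -> [-5] -> [] -> 0
  [-49, 6, -44, 0, -21, 30, 40, 44, -21] -> [-51, 4, -46, -2, -23, 28, 38, 42, -23] -> [-51, 4, -46] -> [-46, 4, -51] -> [-51] -> [] -> 0
  [30, 21, -33, -44, 45, -40, 15, 39] -> [28, 19, -35, -46, 43, -42, 13, 37] -> [28, 19, -35] -> [-35, 19, 28] -> [28] -> [28] -> 28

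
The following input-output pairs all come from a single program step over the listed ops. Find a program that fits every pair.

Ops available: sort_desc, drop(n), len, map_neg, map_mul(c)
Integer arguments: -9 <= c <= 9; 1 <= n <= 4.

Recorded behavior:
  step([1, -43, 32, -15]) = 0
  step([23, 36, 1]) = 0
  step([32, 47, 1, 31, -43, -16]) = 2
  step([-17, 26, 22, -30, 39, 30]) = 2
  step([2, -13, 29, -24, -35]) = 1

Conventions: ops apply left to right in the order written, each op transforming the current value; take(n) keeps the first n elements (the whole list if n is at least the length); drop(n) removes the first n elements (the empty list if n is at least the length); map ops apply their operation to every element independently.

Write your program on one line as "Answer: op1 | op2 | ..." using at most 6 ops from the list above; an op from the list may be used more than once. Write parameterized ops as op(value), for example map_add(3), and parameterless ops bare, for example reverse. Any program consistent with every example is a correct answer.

map_neg | drop(1) | map_neg | drop(3) | len

Check, running the answer program on each example:
  [1, -43, 32, -15] -> [-1, 43, -32, 15] -> [43, -32, 15] -> [-43, 32, -15] -> [] -> 0
  [23, 36, 1] -> [-23, -36, -1] -> [-36, -1] -> [36, 1] -> [] -> 0
  [32, 47, 1, 31, -43, -16] -> [-32, -47, -1, -31, 43, 16] -> [-47, -1, -31, 43, 16] -> [47, 1, 31, -43, -16] -> [-43, -16] -> 2
  [-17, 26, 22, -30, 39, 30] -> [17, -26, -22, 30, -39, -30] -> [-26, -22, 30, -39, -30] -> [26, 22, -30, 39, 30] -> [39, 30] -> 2
  [2, -13, 29, -24, -35] -> [-2, 13, -29, 24, 35] -> [13, -29, 24, 35] -> [-13, 29, -24, -35] -> [-35] -> 1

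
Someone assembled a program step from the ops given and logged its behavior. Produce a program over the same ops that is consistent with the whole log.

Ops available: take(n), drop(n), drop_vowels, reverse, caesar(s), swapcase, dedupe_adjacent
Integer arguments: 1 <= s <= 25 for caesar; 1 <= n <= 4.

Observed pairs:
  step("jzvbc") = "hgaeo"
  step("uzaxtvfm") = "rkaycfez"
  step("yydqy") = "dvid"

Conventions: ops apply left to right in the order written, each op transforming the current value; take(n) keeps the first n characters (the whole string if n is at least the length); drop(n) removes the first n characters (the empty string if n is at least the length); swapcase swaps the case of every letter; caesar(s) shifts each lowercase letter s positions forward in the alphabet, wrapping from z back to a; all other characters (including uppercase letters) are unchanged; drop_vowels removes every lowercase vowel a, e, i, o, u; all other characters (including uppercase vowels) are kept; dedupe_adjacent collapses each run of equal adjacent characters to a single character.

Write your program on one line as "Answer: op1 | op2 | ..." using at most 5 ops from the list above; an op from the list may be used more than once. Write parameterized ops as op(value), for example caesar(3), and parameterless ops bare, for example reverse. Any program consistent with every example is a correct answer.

caesar(4) | dedupe_adjacent | reverse | caesar(6) | caesar(21)

Check, running the answer program on each example:
  "jzvbc" -> "ndzfg" -> "ndzfg" -> "gfzdn" -> "mlfjt" -> "hgaeo"
  "uzaxtvfm" -> "ydebxzjq" -> "ydebxzjq" -> "qjzxbedy" -> "wpfdhkje" -> "rkaycfez"
  "yydqy" -> "cchuc" -> "chuc" -> "cuhc" -> "iani" -> "dvid"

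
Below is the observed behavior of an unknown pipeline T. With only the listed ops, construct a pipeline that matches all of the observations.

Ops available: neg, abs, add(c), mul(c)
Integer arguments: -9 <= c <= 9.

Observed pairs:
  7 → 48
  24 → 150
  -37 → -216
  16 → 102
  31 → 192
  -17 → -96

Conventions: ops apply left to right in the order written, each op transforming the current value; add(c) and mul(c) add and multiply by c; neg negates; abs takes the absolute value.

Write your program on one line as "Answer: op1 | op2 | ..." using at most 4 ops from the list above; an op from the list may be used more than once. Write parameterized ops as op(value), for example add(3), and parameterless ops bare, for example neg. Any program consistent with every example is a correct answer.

neg | add(4) | add(-5) | mul(-6)

Check, running the answer program on each example:
  7 -> -7 -> -3 -> -8 -> 48
  24 -> -24 -> -20 -> -25 -> 150
  -37 -> 37 -> 41 -> 36 -> -216
  16 -> -16 -> -12 -> -17 -> 102
  31 -> -31 -> -27 -> -32 -> 192
  -17 -> 17 -> 21 -> 16 -> -96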